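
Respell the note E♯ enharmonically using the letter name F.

F

E# is pitch class 5. The letter F alone is pitch class 5.
Pitch class 5 on F needs no accidental: F.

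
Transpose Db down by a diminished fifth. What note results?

A fifth below D lands on the letter G.
A diminished fifth spans 6 semitones, so Db moves to pitch class 7. On the letter G that is G.

G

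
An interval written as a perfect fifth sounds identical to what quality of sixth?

A perfect fifth spans 7 semitones.
A sixth spanning 7 semitones is diminished (the major sixth is 9).

diminished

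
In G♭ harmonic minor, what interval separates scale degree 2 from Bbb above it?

minor second

Scale degree 2 of Gb harmonic minor is Ab.
Ab up to Bbb: letters A→B make it a second; 1 semitone makes it minor.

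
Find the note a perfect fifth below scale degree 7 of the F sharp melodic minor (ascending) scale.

A#

Scale degree 7 of F# melodic minor (ascending) is E#.
A perfect fifth (7 semitones) below E# lands on the letter A, giving A#.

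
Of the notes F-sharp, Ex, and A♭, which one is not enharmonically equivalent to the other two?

Ab

In 12-tone equal temperament, enharmonic equivalents share a pitch class. F# is pitch class 6; E## is pitch class 6; Ab is pitch class 8.
F# and E## share pitch class 6, while Ab is pitch class 8.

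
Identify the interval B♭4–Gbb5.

Counting letters B–C–D–E–F–G gives a sixth.
Bb→Gbb = 7 semitones, 2 narrower than the major sixth (9), so diminished.

diminished sixth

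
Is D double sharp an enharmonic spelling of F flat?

D## is pitch class 4; Fb is pitch class 4.
All spellings map to pitch class 4, so they are enharmonically equivalent.

Yes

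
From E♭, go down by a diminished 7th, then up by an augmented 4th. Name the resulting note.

B#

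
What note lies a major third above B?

D#

A third above B lands on the letter D.
A major third spans 4 semitones, so B moves to pitch class 3. On the letter D that is D#.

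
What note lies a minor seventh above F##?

E#

F up a major seventh is E, so the target letter is E.
From F##, a minor seventh is 10 semitones up: E#.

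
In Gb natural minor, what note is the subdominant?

Cb

Degree 4 takes the letter 3 steps above G, which is C.
In natural minor, degree 4 sits 5 semitones above the tonic. Gb + 5 semitones is pitch class 11, spelled on C as Cb.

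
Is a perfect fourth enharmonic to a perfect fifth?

No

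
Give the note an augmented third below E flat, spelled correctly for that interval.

Cbb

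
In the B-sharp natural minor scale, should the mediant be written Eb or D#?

Each scale degree takes a distinct letter name. Degree 3 of a scale on B must use the letter D.
D# and Eb are enharmonically the same pitch, but only D# uses the letter D, so it is the correct spelling here.

D#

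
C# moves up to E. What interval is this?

The letter names run C→E, a span of 2 letter steps, so the interval is some kind of third.
C# to E is 3 semitones. A major third is 4, so 3 makes it minor.

minor third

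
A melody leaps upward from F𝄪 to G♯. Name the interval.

The letter names run F→G, a span of 1 letter step, so the interval is some kind of second.
F## to G# is 1 semitone. A major second is 2, so 1 makes it minor.

minor second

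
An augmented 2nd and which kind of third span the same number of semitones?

An augmented second spans 3 semitones.
A third spanning 3 semitones is minor (the major third is 4).

minor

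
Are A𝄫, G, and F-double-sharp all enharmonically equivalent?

Abb = pitch class 7 and G = pitch class 7 and F## = pitch class 7 — the same pitch class, so they are enharmonic equivalents.

Yes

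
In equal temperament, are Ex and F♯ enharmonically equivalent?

E## is pitch class 6; F# is pitch class 6.
All spellings map to pitch class 6, so they are enharmonically equivalent.

Yes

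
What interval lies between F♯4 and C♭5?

doubly diminished fifth

The letter names run F→C, a span of 4 letter steps, so the interval is some kind of fifth.
F# to Cb is 5 semitones. A perfect fifth is 7, so 5 makes it doubly diminished.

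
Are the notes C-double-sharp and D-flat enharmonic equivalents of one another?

C## is pitch class 2; Db is pitch class 1.
The pitch classes differ (2 vs. 1), so they are not enharmonic equivalents.

No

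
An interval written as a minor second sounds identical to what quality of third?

doubly diminished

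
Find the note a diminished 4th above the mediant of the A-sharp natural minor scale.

The mediant of A# natural minor is C#.
A diminished fourth (4 semitones) above C# lands on the letter F, giving F.

F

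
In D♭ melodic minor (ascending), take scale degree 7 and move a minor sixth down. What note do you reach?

Scale degree 7 of Db melodic minor (ascending) is C.
A minor sixth (8 semitones) below C lands on the letter E, giving E.

E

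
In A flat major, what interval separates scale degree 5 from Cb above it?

Scale degree 5 of Ab major is Eb.
Eb up to Cb: letters E→C make it a sixth; 8 semitones makes it minor.

minor sixth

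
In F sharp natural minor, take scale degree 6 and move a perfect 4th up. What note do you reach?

Scale degree 6 of F# natural minor is D.
A perfect fourth (5 semitones) above D lands on the letter G, giving G.

G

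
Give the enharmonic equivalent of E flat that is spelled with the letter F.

Fbb

Plain F sits 2 semitones above Eb, so on the letter F the same pitch needs a double flat: Fbb.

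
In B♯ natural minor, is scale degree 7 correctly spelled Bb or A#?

Each scale degree takes a distinct letter name. Degree 7 of a scale on B must use the letter A.
A# and Bb are enharmonically the same pitch, but only A# uses the letter A, so it is the correct spelling here.

A#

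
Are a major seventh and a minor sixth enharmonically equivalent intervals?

No

A major seventh spans 11 semitones; a minor sixth spans 8.
The spans differ, so they are not enharmonic equivalents.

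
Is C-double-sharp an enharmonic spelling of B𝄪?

No

C## is pitch class 2; B## is pitch class 1.
The pitch classes differ (2 vs. 1), so they are not enharmonic equivalents.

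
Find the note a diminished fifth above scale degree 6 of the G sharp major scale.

Scale degree 6 of G# major is E#.
A diminished fifth (6 semitones) above E# lands on the letter B, giving B.

B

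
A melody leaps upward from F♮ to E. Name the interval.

Counting letters F–G–A–B–C–D–E gives a seventh.
F→E = 11 semitones, exactly the major seventh.

major seventh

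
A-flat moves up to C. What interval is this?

Counting letters A–B–C gives a third.
Ab→C = 4 semitones, exactly the major third.

major third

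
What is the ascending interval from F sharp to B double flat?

doubly diminished fourth

The letter names run F→B, a span of 3 letter steps, so the interval is some kind of fourth.
F# to Bbb is 3 semitones. A perfect fourth is 5, so 3 makes it doubly diminished.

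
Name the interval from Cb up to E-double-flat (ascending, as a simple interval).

minor third

Counting letters C–D–E gives a third.
Cb→Ebb = 3 semitones, 1 narrower than the major third (4), so minor.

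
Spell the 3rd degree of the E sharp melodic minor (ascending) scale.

The E# melodic minor (ascending) scale runs E# F## G# A# B# C## D##.
Degree 3 is G#.

G#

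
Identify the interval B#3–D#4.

minor third

The letter names run B→D, a span of 2 letter steps, so the interval is some kind of third.
B# to D# is 3 semitones. A major third is 4, so 3 makes it minor.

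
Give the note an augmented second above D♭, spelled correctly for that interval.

E

D up a major second is E, so the target letter is E.
From Db, an augmented second is 3 semitones up: E.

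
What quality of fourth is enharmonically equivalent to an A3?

An augmented third spans 5 semitones.
A fourth spanning 5 semitones is perfect (the perfect fourth is 5).

perfect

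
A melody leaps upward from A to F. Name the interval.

Counting letters A–B–C–D–E–F gives a sixth.
A→F = 8 semitones, 1 narrower than the major sixth (9), so minor.

minor sixth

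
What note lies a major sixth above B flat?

A sixth above B lands on the letter G.
A major sixth spans 9 semitones, so Bb moves to pitch class 7. On the letter G that is G.

G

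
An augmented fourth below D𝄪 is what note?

A fourth below D lands on the letter A.
An augmented fourth spans 6 semitones, so D## moves to pitch class 10. On the letter A that is A#.

A#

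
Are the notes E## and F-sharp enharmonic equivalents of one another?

E## = pitch class 6 and F# = pitch class 6 — the same pitch class, so they are enharmonic equivalents.

Yes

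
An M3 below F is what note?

Db

F down a major third is Db, so the target letter is D.
From F, a major third is 4 semitones down: Db.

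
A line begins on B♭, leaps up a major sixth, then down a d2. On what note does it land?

A major sixth up from Bb is G (letter G, 9 semitones up).
A diminished second down from G is F## (letter F, 0 semitones down).

F##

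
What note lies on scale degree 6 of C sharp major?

A#

The C# major scale runs C# D# E# F# G# A# B#.
Degree 6 is A#.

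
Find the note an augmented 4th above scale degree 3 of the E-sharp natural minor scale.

C##

Scale degree 3 of E# natural minor is G#.
An augmented fourth (6 semitones) above G# lands on the letter C, giving C##.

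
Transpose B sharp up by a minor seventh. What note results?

A#

A seventh above B lands on the letter A.
A minor seventh spans 10 semitones, so B# moves to pitch class 10. On the letter A that is A#.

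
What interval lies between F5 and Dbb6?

The letter names run F→D, a span of 5 letter steps, so the interval is some kind of sixth.
F to Dbb is 7 semitones. A major sixth is 9, so 7 makes it diminished.

diminished sixth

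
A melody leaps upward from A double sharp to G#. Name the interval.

Counting letters A–B–C–D–E–F–G gives a seventh.
A##→G# = 9 semitones, 2 narrower than the major seventh (11), so diminished.

diminished seventh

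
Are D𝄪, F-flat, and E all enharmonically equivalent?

D## = pitch class 4 and Fb = pitch class 4 and E = pitch class 4 — the same pitch class, so they are enharmonic equivalents.

Yes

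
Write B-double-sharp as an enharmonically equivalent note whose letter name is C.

Plain C sits 1 semitone below B##, so on the letter C the same pitch needs a sharp: C#.

C#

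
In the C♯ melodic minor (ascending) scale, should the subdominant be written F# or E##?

F#

Each scale degree takes a distinct letter name. Degree 4 of a scale on C must use the letter F.
F# and E## are enharmonically the same pitch, but only F# uses the letter F, so it is the correct spelling here.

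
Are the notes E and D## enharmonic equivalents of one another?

Yes

E = pitch class 4 and D## = pitch class 4 — the same pitch class, so they are enharmonic equivalents.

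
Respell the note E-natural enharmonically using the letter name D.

D##

E is pitch class 4. The letter D alone is pitch class 2.
To reach pitch class 4 from D requires an offset of +2 semitones, i.e. double sharp: D##.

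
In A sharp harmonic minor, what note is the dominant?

E#

Degree 5 takes the letter 4 steps above A, which is E.
In harmonic minor, degree 5 sits 7 semitones above the tonic. A# + 7 semitones is pitch class 5, spelled on E as E#.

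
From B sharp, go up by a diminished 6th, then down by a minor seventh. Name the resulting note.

A diminished sixth up from B# is G (letter G, 7 semitones up).
A minor seventh down from G is A (letter A, 10 semitones down).

A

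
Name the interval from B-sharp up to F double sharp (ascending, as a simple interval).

perfect fifth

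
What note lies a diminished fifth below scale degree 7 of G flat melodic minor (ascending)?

Scale degree 7 of Gb melodic minor (ascending) is F.
A diminished fifth (6 semitones) below F lands on the letter B, giving B.

B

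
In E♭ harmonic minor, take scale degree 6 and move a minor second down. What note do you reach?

Bb

Scale degree 6 of Eb harmonic minor is Cb.
A minor second (1 semitone) below Cb lands on the letter B, giving Bb.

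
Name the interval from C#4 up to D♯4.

major second

The letter names run C→D, a span of 1 letter step, so the interval is some kind of second.
C# to D# is 2 semitones. A major second is 2, so 2 makes it major.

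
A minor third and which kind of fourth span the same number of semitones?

doubly diminished

A minor third spans 3 semitones.
A fourth spanning 3 semitones is doubly diminished (the perfect fourth is 5).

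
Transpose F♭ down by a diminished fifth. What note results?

Bb

A fifth below F lands on the letter B.
A diminished fifth spans 6 semitones, so Fb moves to pitch class 10. On the letter B that is Bb.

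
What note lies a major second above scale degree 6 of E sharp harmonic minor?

D#

Scale degree 6 of E# harmonic minor is C#.
A major second (2 semitones) above C# lands on the letter D, giving D#.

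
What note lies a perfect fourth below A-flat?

A fourth below A lands on the letter E.
A perfect fourth spans 5 semitones, so Ab moves to pitch class 3. On the letter E that is Eb.

Eb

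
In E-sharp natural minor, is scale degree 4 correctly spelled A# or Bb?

A#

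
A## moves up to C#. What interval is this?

diminished third

The letter names run A→C, a span of 2 letter steps, so the interval is some kind of third.
A## to C# is 2 semitones. A major third is 4, so 2 makes it diminished.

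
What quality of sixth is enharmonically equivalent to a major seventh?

doubly augmented

A major seventh spans 11 semitones.
A sixth spanning 11 semitones is doubly augmented (the major sixth is 9).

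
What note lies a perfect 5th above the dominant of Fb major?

Gb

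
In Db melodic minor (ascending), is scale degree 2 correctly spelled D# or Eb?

Each scale degree takes a distinct letter name. Degree 2 of a scale on D must use the letter E.
Eb and D# are enharmonically the same pitch, but only Eb uses the letter E, so it is the correct spelling here.

Eb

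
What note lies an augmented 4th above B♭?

B up a perfect fourth is E, so the target letter is E.
From Bb, an augmented fourth is 6 semitones up: E.

E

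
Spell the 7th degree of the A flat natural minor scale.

Gb

The Ab natural minor scale runs Ab Bb Cb Db Eb Fb Gb.
Degree 7 is Gb.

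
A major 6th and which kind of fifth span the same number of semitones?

doubly augmented

A major sixth spans 9 semitones.
A fifth spanning 9 semitones is doubly augmented (the perfect fifth is 7).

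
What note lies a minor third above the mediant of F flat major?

Cb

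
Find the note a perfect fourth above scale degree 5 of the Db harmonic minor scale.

Db

Scale degree 5 of Db harmonic minor is Ab.
A perfect fourth (5 semitones) above Ab lands on the letter D, giving Db.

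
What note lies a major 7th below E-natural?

A seventh below E lands on the letter F.
A major seventh spans 11 semitones, so E moves to pitch class 5. On the letter F that is F.

F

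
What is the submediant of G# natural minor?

E

Degree 6 takes the letter 5 steps above G, which is E.
In natural minor, degree 6 sits 8 semitones above the tonic. G# + 8 semitones is pitch class 4, spelled on E as E.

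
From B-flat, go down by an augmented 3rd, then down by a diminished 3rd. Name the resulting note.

Eb

An augmented third down from Bb is Gbb (letter G, 5 semitones down).
A diminished third down from Gbb is Eb (letter E, 2 semitones down).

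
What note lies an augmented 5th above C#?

G##

A fifth above C lands on the letter G.
An augmented fifth spans 8 semitones, so C# moves to pitch class 9. On the letter G that is G##.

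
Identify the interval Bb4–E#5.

doubly augmented fourth

The letter names run B→E, a span of 3 letter steps, so the interval is some kind of fourth.
Bb to E# is 7 semitones. A perfect fourth is 5, so 7 makes it doubly augmented.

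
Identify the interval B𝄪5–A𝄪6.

The letter names run B→A, a span of 6 letter steps, so the interval is some kind of seventh.
B## to A## is 10 semitones. A major seventh is 11, so 10 makes it minor.

minor seventh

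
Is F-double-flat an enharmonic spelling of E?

No

Fbb is pitch class 3; E is pitch class 4.
The pitch classes differ (3 vs. 4), so they are not enharmonic equivalents.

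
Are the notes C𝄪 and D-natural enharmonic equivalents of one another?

C## is pitch class 2; D is pitch class 2.
All spellings map to pitch class 2, so they are enharmonically equivalent.

Yes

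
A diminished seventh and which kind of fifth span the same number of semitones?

A diminished seventh spans 9 semitones.
A fifth spanning 9 semitones is doubly augmented (the perfect fifth is 7).

doubly augmented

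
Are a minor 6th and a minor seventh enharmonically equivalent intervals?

A minor sixth spans 8 semitones; a minor seventh spans 10.
The spans differ, so they are not enharmonic equivalents.

No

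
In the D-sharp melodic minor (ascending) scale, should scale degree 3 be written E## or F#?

Each scale degree takes a distinct letter name. Degree 3 of a scale on D must use the letter F.
F# and E## are enharmonically the same pitch, but only F# uses the letter F, so it is the correct spelling here.

F#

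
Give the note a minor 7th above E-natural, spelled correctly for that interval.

E up a major seventh is D#, so the target letter is D.
From E, a minor seventh is 10 semitones up: D.

D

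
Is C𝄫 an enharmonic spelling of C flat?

No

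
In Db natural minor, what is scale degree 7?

Cb

The Db natural minor scale runs Db Eb Fb Gb Ab Bbb Cb.
Degree 7 is Cb.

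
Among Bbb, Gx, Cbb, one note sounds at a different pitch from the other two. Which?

Cbb

In 12-tone equal temperament, enharmonic equivalents share a pitch class. Bbb is pitch class 9; G## is pitch class 9; Cbb is pitch class 10.
Bbb and G## share pitch class 9, while Cbb is pitch class 10.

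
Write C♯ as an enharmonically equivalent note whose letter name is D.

C# is pitch class 1. The letter D alone is pitch class 2.
To reach pitch class 1 from D requires an offset of -1 semitone, i.e. flat: Db.

Db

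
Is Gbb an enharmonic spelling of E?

Two spellings are enharmonically equivalent only if they share a pitch class.
Here Gbb → 5, E → 4; 4 ≠ 5, so they are not.

No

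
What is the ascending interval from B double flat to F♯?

The letter names run B→F, a span of 4 letter steps, so the interval is some kind of fifth.
Bbb to F# is 9 semitones. A perfect fifth is 7, so 9 makes it doubly augmented.

doubly augmented fifth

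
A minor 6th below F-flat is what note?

Ab

F down a major sixth is Ab, so the target letter is A.
From Fb, a minor sixth is 8 semitones down: Ab.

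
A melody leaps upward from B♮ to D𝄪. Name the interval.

The letter names run B→D, a span of 2 letter steps, so the interval is some kind of third.
B to D## is 5 semitones. A major third is 4, so 5 makes it augmented.

augmented third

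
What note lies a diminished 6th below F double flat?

Ab

F down a major sixth is Ab, so the target letter is A.
From Fbb, a diminished sixth is 7 semitones down: Ab.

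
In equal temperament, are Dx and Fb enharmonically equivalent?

D## is pitch class 4; Fb is pitch class 4.
All spellings map to pitch class 4, so they are enharmonically equivalent.

Yes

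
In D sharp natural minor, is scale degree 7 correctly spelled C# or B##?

Each scale degree takes a distinct letter name. Degree 7 of a scale on D must use the letter C.
C# and B## are enharmonically the same pitch, but only C# uses the letter C, so it is the correct spelling here.

C#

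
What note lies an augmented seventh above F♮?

E#

A seventh above F lands on the letter E.
An augmented seventh spans 12 semitones, so F moves to pitch class 5. On the letter E that is E#.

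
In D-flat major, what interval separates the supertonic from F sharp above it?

augmented second

The supertonic of Db major is Eb.
Eb up to F#: letters E→F make it a second; 3 semitones makes it augmented.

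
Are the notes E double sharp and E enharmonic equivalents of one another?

E## is pitch class 6; E is pitch class 4.
The pitch classes differ (6 vs. 4), so they are not enharmonic equivalents.

No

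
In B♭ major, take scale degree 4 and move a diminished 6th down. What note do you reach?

Scale degree 4 of Bb major is Eb.
A diminished sixth (7 semitones) below Eb lands on the letter G, giving G#.

G#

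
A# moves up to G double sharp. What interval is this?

The letter names run A→G, a span of 6 letter steps, so the interval is some kind of seventh.
A# to G## is 11 semitones. A major seventh is 11, so 11 makes it major.

major seventh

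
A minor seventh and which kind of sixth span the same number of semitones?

augmented

A minor seventh spans 10 semitones.
A sixth spanning 10 semitones is augmented (the major sixth is 9).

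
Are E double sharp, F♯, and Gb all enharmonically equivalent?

Yes

E## is pitch class 6; F# is pitch class 6; Gb is pitch class 6.
All spellings map to pitch class 6, so they are enharmonically equivalent.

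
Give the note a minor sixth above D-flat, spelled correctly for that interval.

Bbb

D up a major sixth is B, so the target letter is B.
From Db, a minor sixth is 8 semitones up: Bbb.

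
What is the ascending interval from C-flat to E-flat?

major third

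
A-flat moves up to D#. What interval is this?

Counting letters A–B–C–D gives a fourth.
Ab→D# = 7 semitones, 2 wider than the perfect fourth (5), so doubly augmented.

doubly augmented fourth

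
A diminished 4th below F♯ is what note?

C##

A fourth below F lands on the letter C.
A diminished fourth spans 4 semitones, so F# moves to pitch class 2. On the letter C that is C##.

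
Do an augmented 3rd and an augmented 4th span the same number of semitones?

No

An augmented third spans 5 semitones; an augmented fourth spans 6.
The spans differ, so they are not enharmonic equivalents.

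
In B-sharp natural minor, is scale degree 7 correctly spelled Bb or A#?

A#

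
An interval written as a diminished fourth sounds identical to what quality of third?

A diminished fourth spans 4 semitones.
A third spanning 4 semitones is major (the major third is 4).

major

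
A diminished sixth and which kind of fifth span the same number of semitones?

perfect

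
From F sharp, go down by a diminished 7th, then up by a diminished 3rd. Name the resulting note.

B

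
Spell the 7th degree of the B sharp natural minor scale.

Degree 7 takes the letter 6 steps above B, which is A.
In natural minor, degree 7 sits 10 semitones above the tonic. B# + 10 semitones is pitch class 10, spelled on A as A#.

A#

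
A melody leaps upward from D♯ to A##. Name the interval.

augmented fifth

Counting letters D–E–F–G–A gives a fifth.
D#→A## = 8 semitones, 1 wider than the perfect fifth (7), so augmented.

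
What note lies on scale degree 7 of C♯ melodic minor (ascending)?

B#

The C# melodic minor (ascending) scale runs C# D# E F# G# A# B#.
Degree 7 is B#.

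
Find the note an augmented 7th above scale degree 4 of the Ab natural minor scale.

Scale degree 4 of Ab natural minor is Db.
An augmented seventh (12 semitones) above Db lands on the letter C, giving C#.

C#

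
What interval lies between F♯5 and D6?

minor sixth

The letter names run F→D, a span of 5 letter steps, so the interval is some kind of sixth.
F# to D is 8 semitones. A major sixth is 9, so 8 makes it minor.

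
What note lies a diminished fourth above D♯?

G

A fourth above D lands on the letter G.
A diminished fourth spans 4 semitones, so D# moves to pitch class 7. On the letter G that is G.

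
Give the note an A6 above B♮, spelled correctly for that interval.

G##

A sixth above B lands on the letter G.
An augmented sixth spans 10 semitones, so B moves to pitch class 9. On the letter G that is G##.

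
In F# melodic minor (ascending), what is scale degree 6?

The F# melodic minor (ascending) scale runs F# G# A B C# D# E#.
Degree 6 is D#.

D#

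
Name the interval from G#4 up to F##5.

major seventh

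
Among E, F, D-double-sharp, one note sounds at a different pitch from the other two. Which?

In 12-tone equal temperament, enharmonic equivalents share a pitch class. E is pitch class 4; F is pitch class 5; D## is pitch class 4.
E and D## share pitch class 4, while F is pitch class 5.

F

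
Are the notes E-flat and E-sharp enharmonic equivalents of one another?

Eb is pitch class 3; E# is pitch class 5.
The pitch classes differ (3 vs. 5), so they are not enharmonic equivalents.

No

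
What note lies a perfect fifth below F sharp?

F down a perfect fifth is Bb, so the target letter is B.
From F#, a perfect fifth is 7 semitones down: B.

B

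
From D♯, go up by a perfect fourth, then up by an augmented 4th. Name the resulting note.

A perfect fourth up from D# is G# (letter G, 5 semitones up).
An augmented fourth up from G# is C## (letter C, 6 semitones up).

C##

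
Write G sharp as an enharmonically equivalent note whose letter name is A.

Ab

Plain A sits 1 semitone above G#, so on the letter A the same pitch needs a flat: Ab.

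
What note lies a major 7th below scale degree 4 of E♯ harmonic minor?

Scale degree 4 of E# harmonic minor is A#.
A major seventh (11 semitones) below A# lands on the letter B, giving B.

B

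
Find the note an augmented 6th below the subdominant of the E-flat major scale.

The subdominant of Eb major is Ab.
An augmented sixth (10 semitones) below Ab lands on the letter C, giving Cbb.

Cbb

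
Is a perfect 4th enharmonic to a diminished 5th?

A perfect fourth spans 5 semitones; a diminished fifth spans 6.
The spans differ, so they are not enharmonic equivalents.

No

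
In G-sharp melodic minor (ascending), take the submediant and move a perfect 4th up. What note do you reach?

A#

The submediant of G# melodic minor (ascending) is E#.
A perfect fourth (5 semitones) above E# lands on the letter A, giving A#.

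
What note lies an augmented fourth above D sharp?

D up a perfect fourth is G, so the target letter is G.
From D#, an augmented fourth is 6 semitones up: G##.

G##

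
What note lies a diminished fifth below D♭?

G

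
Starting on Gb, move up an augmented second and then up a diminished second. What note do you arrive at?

Bbb

An augmented second up from Gb is A (letter A, 3 semitones up).
A diminished second up from A is Bbb (letter B, 0 semitones up).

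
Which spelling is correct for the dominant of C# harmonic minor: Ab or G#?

G#

Each scale degree takes a distinct letter name. Degree 5 of a scale on C must use the letter G.
G# and Ab are enharmonically the same pitch, but only G# uses the letter G, so it is the correct spelling here.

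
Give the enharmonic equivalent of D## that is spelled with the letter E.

E

D## is pitch class 4. The letter E alone is pitch class 4.
Pitch class 4 on E needs no accidental: E.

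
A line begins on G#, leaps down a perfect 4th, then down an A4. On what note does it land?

A perfect fourth down from G# is D# (letter D, 5 semitones down).
An augmented fourth down from D# is A (letter A, 6 semitones down).

A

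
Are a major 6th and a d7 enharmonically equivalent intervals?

Yes

A major sixth spans 9 semitones; a diminished seventh spans 9.
They are enharmonically equivalent.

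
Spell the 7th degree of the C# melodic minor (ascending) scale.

B#

Degree 7 takes the letter 6 steps above C, which is B.
In melodic minor (ascending), degree 7 sits 11 semitones above the tonic. C# + 11 semitones is pitch class 0, spelled on B as B#.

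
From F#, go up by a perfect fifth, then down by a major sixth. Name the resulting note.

E

A perfect fifth up from F# is C# (letter C, 7 semitones up).
A major sixth down from C# is E (letter E, 9 semitones down).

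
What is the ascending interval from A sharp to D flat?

doubly diminished fourth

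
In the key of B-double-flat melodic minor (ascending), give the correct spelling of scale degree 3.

Dbb

Degree 3 takes the letter 2 steps above B, which is D.
In melodic minor (ascending), degree 3 sits 3 semitones above the tonic. Bbb + 3 semitones is pitch class 0, spelled on D as Dbb.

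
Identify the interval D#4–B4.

minor sixth

The letter names run D→B, a span of 5 letter steps, so the interval is some kind of sixth.
D# to B is 8 semitones. A major sixth is 9, so 8 makes it minor.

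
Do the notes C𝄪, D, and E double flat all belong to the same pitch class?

C## is pitch class 2; D is pitch class 2; Ebb is pitch class 2.
All spellings map to pitch class 2, so they are enharmonically equivalent.

Yes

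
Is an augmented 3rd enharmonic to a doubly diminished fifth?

An augmented third spans 5 semitones; a doubly diminished fifth spans 5.
They are enharmonically equivalent.

Yes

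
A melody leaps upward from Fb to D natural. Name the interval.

Counting letters F–G–A–B–C–D gives a sixth.
Fb→D = 10 semitones, 1 wider than the major sixth (9), so augmented.

augmented sixth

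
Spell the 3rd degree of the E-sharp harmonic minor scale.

G#

The E# harmonic minor scale runs E# F## G# A# B# C# D##.
Degree 3 is G#.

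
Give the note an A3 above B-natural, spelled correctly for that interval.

A third above B lands on the letter D.
An augmented third spans 5 semitones, so B moves to pitch class 4. On the letter D that is D##.

D##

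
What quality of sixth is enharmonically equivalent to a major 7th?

doubly augmented

A major seventh spans 11 semitones.
A sixth spanning 11 semitones is doubly augmented (the major sixth is 9).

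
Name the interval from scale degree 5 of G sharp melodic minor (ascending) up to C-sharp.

Scale degree 5 of G# melodic minor (ascending) is D#.
D# up to C#: letters D→C make it a seventh; 10 semitones makes it minor.

minor seventh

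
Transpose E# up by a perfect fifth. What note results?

B#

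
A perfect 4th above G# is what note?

C#

G up a perfect fourth is C, so the target letter is C.
From G#, a perfect fourth is 5 semitones up: C#.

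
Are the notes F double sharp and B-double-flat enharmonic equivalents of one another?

F## is pitch class 7; Bbb is pitch class 9.
The pitch classes differ (7 vs. 9), so they are not enharmonic equivalents.

No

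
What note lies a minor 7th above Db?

Cb

D up a major seventh is C#, so the target letter is C.
From Db, a minor seventh is 10 semitones up: Cb.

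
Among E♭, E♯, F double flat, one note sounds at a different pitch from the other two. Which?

E#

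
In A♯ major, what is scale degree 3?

C##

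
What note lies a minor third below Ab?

A down a major third is F, so the target letter is F.
From Ab, a minor third is 3 semitones down: F.

F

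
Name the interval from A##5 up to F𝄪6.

minor sixth

Counting letters A–B–C–D–E–F gives a sixth.
A##→F## = 8 semitones, 1 narrower than the major sixth (9), so minor.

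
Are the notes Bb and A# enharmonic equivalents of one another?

Yes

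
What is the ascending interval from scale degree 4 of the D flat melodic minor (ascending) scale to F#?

augmented seventh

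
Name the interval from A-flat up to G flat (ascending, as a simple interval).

The letter names run A→G, a span of 6 letter steps, so the interval is some kind of seventh.
Ab to Gb is 10 semitones. A major seventh is 11, so 10 makes it minor.

minor seventh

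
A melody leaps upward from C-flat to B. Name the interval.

augmented seventh

Counting letters C–D–E–F–G–A–B gives a seventh.
Cb→B = 12 semitones, 1 wider than the major seventh (11), so augmented.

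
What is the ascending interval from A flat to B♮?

Counting letters A–B gives a second.
Ab→B = 3 semitones, 1 wider than the major second (2), so augmented.

augmented second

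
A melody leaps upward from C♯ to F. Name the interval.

diminished fourth

The letter names run C→F, a span of 3 letter steps, so the interval is some kind of fourth.
C# to F is 4 semitones. A perfect fourth is 5, so 4 makes it diminished.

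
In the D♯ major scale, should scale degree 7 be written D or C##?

C##

Each scale degree takes a distinct letter name. Degree 7 of a scale on D must use the letter C.
C## and D are enharmonically the same pitch, but only C## uses the letter C, so it is the correct spelling here.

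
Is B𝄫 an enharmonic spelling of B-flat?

No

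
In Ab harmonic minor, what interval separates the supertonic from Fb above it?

The supertonic of Ab harmonic minor is Bb.
Bb up to Fb: letters B→F make it a fifth; 6 semitones makes it diminished.

diminished fifth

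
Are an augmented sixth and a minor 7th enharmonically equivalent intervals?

An augmented sixth spans 10 semitones; a minor seventh spans 10.
They are enharmonically equivalent.

Yes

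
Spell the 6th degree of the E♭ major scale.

C

Degree 6 takes the letter 5 steps above E, which is C.
In major, degree 6 sits 9 semitones above the tonic. Eb + 9 semitones is pitch class 0, spelled on C as C.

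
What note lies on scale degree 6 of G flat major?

Eb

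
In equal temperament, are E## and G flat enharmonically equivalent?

Yes

E## is pitch class 6; Gb is pitch class 6.
All spellings map to pitch class 6, so they are enharmonically equivalent.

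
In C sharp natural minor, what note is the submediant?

Degree 6 takes the letter 5 steps above C, which is A.
In natural minor, degree 6 sits 8 semitones above the tonic. C# + 8 semitones is pitch class 9, spelled on A as A.

A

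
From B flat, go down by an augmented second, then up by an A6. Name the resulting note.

An augmented second down from Bb is Abb (letter A, 3 semitones down).
An augmented sixth up from Abb is F (letter F, 10 semitones up).

F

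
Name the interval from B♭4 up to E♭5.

perfect fourth

Counting letters B–C–D–E gives a fourth.
Bb→Eb = 5 semitones, exactly the perfect fourth.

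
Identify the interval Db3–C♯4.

augmented seventh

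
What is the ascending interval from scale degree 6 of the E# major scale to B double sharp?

Scale degree 6 of E# major is C##.
C## up to B##: letters C→B make it a seventh; 11 semitones makes it major.

major seventh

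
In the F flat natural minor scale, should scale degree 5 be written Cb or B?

Each scale degree takes a distinct letter name. Degree 5 of a scale on F must use the letter C.
Cb and B are enharmonically the same pitch, but only Cb uses the letter C, so it is the correct spelling here.

Cb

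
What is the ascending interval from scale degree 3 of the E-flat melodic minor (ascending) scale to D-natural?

Scale degree 3 of Eb melodic minor (ascending) is Gb.
Gb up to D: letters G→D make it a fifth; 8 semitones makes it augmented.

augmented fifth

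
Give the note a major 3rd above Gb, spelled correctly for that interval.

Bb

G up a major third is B, so the target letter is B.
From Gb, a major third is 4 semitones up: Bb.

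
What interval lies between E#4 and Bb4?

doubly diminished fifth

The letter names run E→B, a span of 4 letter steps, so the interval is some kind of fifth.
E# to Bb is 5 semitones. A perfect fifth is 7, so 5 makes it doubly diminished.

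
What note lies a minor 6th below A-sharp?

C##

A sixth below A lands on the letter C.
A minor sixth spans 8 semitones, so A# moves to pitch class 2. On the letter C that is C##.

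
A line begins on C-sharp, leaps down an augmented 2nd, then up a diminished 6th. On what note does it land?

An augmented second down from C# is Bb (letter B, 3 semitones down).
A diminished sixth up from Bb is Gbb (letter G, 7 semitones up).

Gbb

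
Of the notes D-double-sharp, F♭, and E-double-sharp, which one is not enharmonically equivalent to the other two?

In 12-tone equal temperament, enharmonic equivalents share a pitch class. D## is pitch class 4; Fb is pitch class 4; E## is pitch class 6.
D## and Fb share pitch class 4, while E## is pitch class 6.

E##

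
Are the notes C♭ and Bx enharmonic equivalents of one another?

No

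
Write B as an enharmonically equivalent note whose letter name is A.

B is pitch class 11. The letter A alone is pitch class 9.
To reach pitch class 11 from A requires an offset of +2 semitones, i.e. double sharp: A##.

A##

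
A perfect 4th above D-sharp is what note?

G#

A fourth above D lands on the letter G.
A perfect fourth spans 5 semitones, so D# moves to pitch class 8. On the letter G that is G#.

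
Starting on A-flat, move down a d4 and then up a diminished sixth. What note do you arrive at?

A diminished fourth down from Ab is E (letter E, 4 semitones down).
A diminished sixth up from E is Cb (letter C, 7 semitones up).

Cb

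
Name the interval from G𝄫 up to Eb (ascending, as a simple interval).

augmented sixth

The letter names run G→E, a span of 5 letter steps, so the interval is some kind of sixth.
Gbb to Eb is 10 semitones. A major sixth is 9, so 10 makes it augmented.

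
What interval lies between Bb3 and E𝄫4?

diminished fourth

Counting letters B–C–D–E gives a fourth.
Bb→Ebb = 4 semitones, 1 narrower than the perfect fourth (5), so diminished.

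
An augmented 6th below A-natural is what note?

Cb

A down a major sixth is C, so the target letter is C.
From A, an augmented sixth is 10 semitones down: Cb.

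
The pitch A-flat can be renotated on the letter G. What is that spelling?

G#

Plain G sits 1 semitone below Ab, so on the letter G the same pitch needs a sharp: G#.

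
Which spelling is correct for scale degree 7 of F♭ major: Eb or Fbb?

Eb

Each scale degree takes a distinct letter name. Degree 7 of a scale on F must use the letter E.
Eb and Fbb are enharmonically the same pitch, but only Eb uses the letter E, so it is the correct spelling here.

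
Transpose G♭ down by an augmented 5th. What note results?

A fifth below G lands on the letter C.
An augmented fifth spans 8 semitones, so Gb moves to pitch class 10. On the letter C that is Cbb.

Cbb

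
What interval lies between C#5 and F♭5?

Counting letters C–D–E–F gives a fourth.
C#→Fb = 3 semitones, 2 narrower than the perfect fourth (5), so doubly diminished.

doubly diminished fourth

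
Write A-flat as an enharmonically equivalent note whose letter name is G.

Plain G sits 1 semitone below Ab, so on the letter G the same pitch needs a sharp: G#.

G#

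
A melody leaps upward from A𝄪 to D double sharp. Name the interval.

The letter names run A→D, a span of 3 letter steps, so the interval is some kind of fourth.
A## to D## is 5 semitones. A perfect fourth is 5, so 5 makes it perfect.

perfect fourth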